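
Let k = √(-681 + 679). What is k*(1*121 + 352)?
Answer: 473*I*√2 ≈ 668.92*I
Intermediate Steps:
k = I*√2 (k = √(-2) = I*√2 ≈ 1.4142*I)
k*(1*121 + 352) = (I*√2)*(1*121 + 352) = (I*√2)*(121 + 352) = (I*√2)*473 = 473*I*√2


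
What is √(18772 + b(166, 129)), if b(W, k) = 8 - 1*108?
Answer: 4*√1167 ≈ 136.65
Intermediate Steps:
b(W, k) = -100 (b(W, k) = 8 - 108 = -100)
√(18772 + b(166, 129)) = √(18772 - 100) = √18672 = 4*√1167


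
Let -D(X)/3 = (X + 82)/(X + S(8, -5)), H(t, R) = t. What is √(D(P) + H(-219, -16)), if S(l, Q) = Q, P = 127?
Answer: I*√3336090/122 ≈ 14.971*I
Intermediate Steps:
D(X) = -3*(82 + X)/(-5 + X) (D(X) = -3*(X + 82)/(X - 5) = -3*(82 + X)/(-5 + X))
√(D(P) + H(-219, -16)) = √(3*(-82 - 1*127)/(-5 + 127) - 219) = √(3*(-82 - 127)/122 - 219) = √(3*(1/122)*(-209) - 219) = √(-627/122 - 219) = √(-27345/122) = I*√3336090/122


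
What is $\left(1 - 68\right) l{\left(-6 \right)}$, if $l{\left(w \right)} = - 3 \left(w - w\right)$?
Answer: $0$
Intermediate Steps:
$l{\left(w \right)} = 0$ ($l{\left(w \right)} = \left(-3\right) 0 = 0$)
$\left(1 - 68\right) l{\left(-6 \right)} = \left(1 - 68\right) 0 = \left(-67\right) 0 = 0$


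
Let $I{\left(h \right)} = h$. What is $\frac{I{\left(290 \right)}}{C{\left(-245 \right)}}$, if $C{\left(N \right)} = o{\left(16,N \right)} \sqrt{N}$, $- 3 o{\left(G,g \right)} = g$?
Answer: $- \frac{174 i \sqrt{5}}{1715} \approx - 0.22687 i$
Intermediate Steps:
$o{\left(G,g \right)} = - \frac{g}{3}$
$C{\left(N \right)} = - \frac{N^{\frac{3}{2}}}{3}$ ($C{\left(N \right)} = - \frac{N}{3} \sqrt{N} = - \frac{N^{\frac{3}{2}}}{3}$)
$\frac{I{\left(290 \right)}}{C{\left(-245 \right)}} = \frac{290}{\left(- \frac{1}{3}\right) \left(-245\right)^{\frac{3}{2}}} = \frac{290}{\left(- \frac{1}{3}\right) \left(- 1715 i \sqrt{5}\right)} = \frac{290}{\frac{1715}{3} i \sqrt{5}} = 290 \left(- \frac{3 i \sqrt{5}}{8575}\right) = - \frac{174 i \sqrt{5}}{1715}$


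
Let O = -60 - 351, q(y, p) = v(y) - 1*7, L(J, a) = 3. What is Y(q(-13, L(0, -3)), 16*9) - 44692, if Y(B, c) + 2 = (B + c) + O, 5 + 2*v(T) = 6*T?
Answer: -90019/2 ≈ -45010.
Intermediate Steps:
v(T) = -5/2 + 3*T (v(T) = -5/2 + (6*T)/2 = -5/2 + 3*T)
q(y, p) = -19/2 + 3*y (q(y, p) = (-5/2 + 3*y) - 1*7 = (-5/2 + 3*y) - 7 = -19/2 + 3*y)
O = -411
Y(B, c) = -413 + B + c (Y(B, c) = -2 + ((B + c) - 411) = -2 + (-411 + B + c) = -413 + B + c)
Y(q(-13, L(0, -3)), 16*9) - 44692 = (-413 + (-19/2 + 3*(-13)) + 16*9) - 44692 = (-413 + (-19/2 - 39) + 144) - 44692 = (-413 - 97/2 + 144) - 44692 = -635/2 - 44692 = -90019/2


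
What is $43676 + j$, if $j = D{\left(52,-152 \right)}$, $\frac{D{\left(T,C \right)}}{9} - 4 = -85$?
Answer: $42947$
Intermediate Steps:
$D{\left(T,C \right)} = -729$ ($D{\left(T,C \right)} = 36 + 9 \left(-85\right) = 36 - 765 = -729$)
$j = -729$
$43676 + j = 43676 - 729 = 42947$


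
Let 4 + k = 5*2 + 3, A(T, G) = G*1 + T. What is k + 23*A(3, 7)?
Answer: 239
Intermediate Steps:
A(T, G) = G + T
k = 9 (k = -4 + (5*2 + 3) = -4 + (10 + 3) = -4 + 13 = 9)
k + 23*A(3, 7) = 9 + 23*(7 + 3) = 9 + 23*10 = 9 + 230 = 239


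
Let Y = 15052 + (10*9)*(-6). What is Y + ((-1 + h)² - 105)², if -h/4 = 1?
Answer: 20912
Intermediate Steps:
h = -4 (h = -4*1 = -4)
Y = 14512 (Y = 15052 + 90*(-6) = 15052 - 540 = 14512)
Y + ((-1 + h)² - 105)² = 14512 + ((-1 - 4)² - 105)² = 14512 + ((-5)² - 105)² = 14512 + (25 - 105)² = 14512 + (-80)² = 14512 + 6400 = 20912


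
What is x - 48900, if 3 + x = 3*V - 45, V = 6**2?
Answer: -48840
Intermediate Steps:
V = 36
x = 60 (x = -3 + (3*36 - 45) = -3 + (108 - 45) = -3 + 63 = 60)
x - 48900 = 60 - 48900 = -48840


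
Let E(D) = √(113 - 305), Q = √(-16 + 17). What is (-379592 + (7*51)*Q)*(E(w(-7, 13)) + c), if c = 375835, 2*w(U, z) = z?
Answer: -142529786225 - 3033880*I*√3 ≈ -1.4253e+11 - 5.2548e+6*I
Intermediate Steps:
w(U, z) = z/2
Q = 1 (Q = √1 = 1)
E(D) = 8*I*√3 (E(D) = √(-192) = 8*I*√3)
(-379592 + (7*51)*Q)*(E(w(-7, 13)) + c) = (-379592 + (7*51)*1)*(8*I*√3 + 375835) = (-379592 + 357*1)*(375835 + 8*I*√3) = (-379592 + 357)*(375835 + 8*I*√3) = -379235*(375835 + 8*I*√3) = -142529786225 - 3033880*I*√3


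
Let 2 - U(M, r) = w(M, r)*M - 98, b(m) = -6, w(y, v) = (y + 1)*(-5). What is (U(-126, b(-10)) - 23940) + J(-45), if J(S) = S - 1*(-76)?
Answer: 54941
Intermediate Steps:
w(y, v) = -5 - 5*y (w(y, v) = (1 + y)*(-5) = -5 - 5*y)
J(S) = 76 + S (J(S) = S + 76 = 76 + S)
U(M, r) = 100 - M*(-5 - 5*M) (U(M, r) = 2 - ((-5 - 5*M)*M - 98) = 2 - (M*(-5 - 5*M) - 98) = 2 - (-98 + M*(-5 - 5*M)) = 2 + (98 - M*(-5 - 5*M)) = 100 - M*(-5 - 5*M))
(U(-126, b(-10)) - 23940) + J(-45) = ((100 + 5*(-126)*(1 - 126)) - 23940) + (76 - 45) = ((100 + 5*(-126)*(-125)) - 23940) + 31 = ((100 + 78750) - 23940) + 31 = (78850 - 23940) + 31 = 54910 + 31 = 54941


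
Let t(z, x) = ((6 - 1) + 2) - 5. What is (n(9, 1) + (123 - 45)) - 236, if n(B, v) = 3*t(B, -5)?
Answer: -152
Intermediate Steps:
t(z, x) = 2 (t(z, x) = (5 + 2) - 5 = 7 - 5 = 2)
n(B, v) = 6 (n(B, v) = 3*2 = 6)
(n(9, 1) + (123 - 45)) - 236 = (6 + (123 - 45)) - 236 = (6 + 78) - 236 = 84 - 236 = -152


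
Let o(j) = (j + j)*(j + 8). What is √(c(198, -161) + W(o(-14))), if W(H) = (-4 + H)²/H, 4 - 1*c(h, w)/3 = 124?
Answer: I*√88158/21 ≈ 14.139*I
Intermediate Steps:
c(h, w) = -360 (c(h, w) = 12 - 3*124 = 12 - 372 = -360)
o(j) = 2*j*(8 + j) (o(j) = (2*j)*(8 + j) = 2*j*(8 + j))
W(H) = (-4 + H)²/H
√(c(198, -161) + W(o(-14))) = √(-360 + (-4 + 2*(-14)*(8 - 14))²/((2*(-14)*(8 - 14)))) = √(-360 + (-4 + 2*(-14)*(-6))²/((2*(-14)*(-6)))) = √(-360 + (-4 + 168)²/168) = √(-360 + (1/168)*164²) = √(-360 + (1/168)*26896) = √(-360 + 3362/21) = √(-4198/21) = I*√88158/21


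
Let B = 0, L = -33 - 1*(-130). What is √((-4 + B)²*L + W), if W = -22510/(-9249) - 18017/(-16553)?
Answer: √36460213561173915879/153098697 ≈ 39.440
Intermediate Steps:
L = 97 (L = -33 + 130 = 97)
W = 539247263/153098697 (W = -22510*(-1/9249) - 18017*(-1/16553) = 22510/9249 + 18017/16553 = 539247263/153098697 ≈ 3.5222)
√((-4 + B)²*L + W) = √((-4 + 0)²*97 + 539247263/153098697) = √((-4)²*97 + 539247263/153098697) = √(16*97 + 539247263/153098697) = √(1552 + 539247263/153098697) = √(238148425007/153098697) = √36460213561173915879/153098697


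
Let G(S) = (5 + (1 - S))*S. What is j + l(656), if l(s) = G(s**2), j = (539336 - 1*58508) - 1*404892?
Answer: -185186414944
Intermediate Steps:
j = 75936 (j = (539336 - 58508) - 404892 = 480828 - 404892 = 75936)
G(S) = S*(6 - S) (G(S) = (6 - S)*S = S*(6 - S))
l(s) = s**2*(6 - s**2)
j + l(656) = 75936 + 656**2*(6 - 1*656**2) = 75936 + 430336*(6 - 1*430336) = 75936 + 430336*(6 - 430336) = 75936 + 430336*(-430330) = 75936 - 185186490880 = -185186414944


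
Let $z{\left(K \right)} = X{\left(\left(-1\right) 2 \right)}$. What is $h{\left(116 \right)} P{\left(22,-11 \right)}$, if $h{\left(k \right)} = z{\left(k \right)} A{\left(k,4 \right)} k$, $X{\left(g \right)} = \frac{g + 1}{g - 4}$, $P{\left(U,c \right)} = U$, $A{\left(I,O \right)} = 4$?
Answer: $\frac{5104}{3} \approx 1701.3$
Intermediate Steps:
$X{\left(g \right)} = \frac{1 + g}{-4 + g}$
$z{\left(K \right)} = \frac{1}{6}$ ($z{\left(K \right)} = \frac{1 - 2}{-4 - 2} = \frac{1}{-6} \left(-1\right) = \left(- \frac{1}{6}\right) \left(-1\right) = \frac{1}{6}$)
$h{\left(k \right)} = \frac{2 k}{3}$ ($h{\left(k \right)} = \frac{1}{6} \cdot 4 k = \frac{2 k}{3}$)
$h{\left(116 \right)} P{\left(22,-11 \right)} = \frac{2}{3} \cdot 116 \cdot 22 = \frac{232}{3} \cdot 22 = \frac{5104}{3}$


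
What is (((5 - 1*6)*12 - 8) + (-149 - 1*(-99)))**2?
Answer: 4900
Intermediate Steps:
(((5 - 1*6)*12 - 8) + (-149 - 1*(-99)))**2 = (((5 - 6)*12 - 8) + (-149 + 99))**2 = ((-1*12 - 8) - 50)**2 = ((-12 - 8) - 50)**2 = (-20 - 50)**2 = (-70)**2 = 4900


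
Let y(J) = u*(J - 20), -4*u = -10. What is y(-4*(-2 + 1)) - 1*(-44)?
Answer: 4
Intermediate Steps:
u = 5/2 (u = -1/4*(-10) = 5/2 ≈ 2.5000)
y(J) = -50 + 5*J/2 (y(J) = 5*(J - 20)/2 = 5*(-20 + J)/2 = -50 + 5*J/2)
y(-4*(-2 + 1)) - 1*(-44) = (-50 + 5*(-4*(-2 + 1))/2) - 1*(-44) = (-50 + 5*(-4*(-1))/2) + 44 = (-50 + (5/2)*4) + 44 = (-50 + 10) + 44 = -40 + 44 = 4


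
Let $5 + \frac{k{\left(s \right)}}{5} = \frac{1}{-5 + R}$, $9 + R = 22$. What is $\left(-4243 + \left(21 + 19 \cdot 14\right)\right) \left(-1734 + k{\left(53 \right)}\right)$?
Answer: $\frac{13912263}{2} \approx 6.9561 \cdot 10^{6}$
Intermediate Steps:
$R = 13$ ($R = -9 + 22 = 13$)
$k{\left(s \right)} = - \frac{195}{8}$ ($k{\left(s \right)} = -25 + \frac{5}{-5 + 13} = -25 + \frac{5}{8} = - \frac{195}{8}$)
$\left(-4243 + \left(21 + 19 \cdot 14\right)\right) \left(-1734 + k{\left(53 \right)}\right) = \left(-4243 + \left(21 + 19 \cdot 14\right)\right) \left(-1734 - \frac{195}{8}\right) = \left(-4243 + \left(21 + 266\right)\right) \left(- \frac{14067}{8}\right) = \left(-4243 + 287\right) \left(- \frac{14067}{8}\right) = \left(-3956\right) \left(- \frac{14067}{8}\right) = \frac{13912263}{2}$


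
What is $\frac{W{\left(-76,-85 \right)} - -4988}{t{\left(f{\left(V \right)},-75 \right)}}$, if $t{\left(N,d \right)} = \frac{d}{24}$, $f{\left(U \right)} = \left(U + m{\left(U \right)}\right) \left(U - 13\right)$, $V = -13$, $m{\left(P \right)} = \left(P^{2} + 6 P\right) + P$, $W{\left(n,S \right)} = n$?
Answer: $- \frac{39296}{25} \approx -1571.8$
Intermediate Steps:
$m{\left(P \right)} = P^{2} + 7 P$
$f{\left(U \right)} = \left(-13 + U\right) \left(U + U \left(7 + U\right)\right)$ ($f{\left(U \right)} = \left(U + U \left(7 + U\right)\right) \left(U - 13\right) = \left(U + U \left(7 + U\right)\right) \left(-13 + U\right) = \left(-13 + U\right) \left(U + U \left(7 + U\right)\right)$)
$t{\left(N,d \right)} = \frac{d}{24}$ ($t{\left(N,d \right)} = d \frac{1}{24} = \frac{d}{24}$)
$\frac{W{\left(-76,-85 \right)} - -4988}{t{\left(f{\left(V \right)},-75 \right)}} = \frac{-76 - -4988}{\frac{1}{24} \left(-75\right)} = \frac{-76 + 4988}{- \frac{25}{8}} = 4912 \left(- \frac{8}{25}\right) = - \frac{39296}{25}$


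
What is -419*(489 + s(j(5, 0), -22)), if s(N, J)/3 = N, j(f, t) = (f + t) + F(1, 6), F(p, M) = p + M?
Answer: -219975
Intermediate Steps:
F(p, M) = M + p
j(f, t) = 7 + f + t (j(f, t) = (f + t) + (6 + 1) = (f + t) + 7 = 7 + f + t)
s(N, J) = 3*N
-419*(489 + s(j(5, 0), -22)) = -419*(489 + 3*(7 + 5 + 0)) = -419*(489 + 3*12) = -419*(489 + 36) = -419*525 = -219975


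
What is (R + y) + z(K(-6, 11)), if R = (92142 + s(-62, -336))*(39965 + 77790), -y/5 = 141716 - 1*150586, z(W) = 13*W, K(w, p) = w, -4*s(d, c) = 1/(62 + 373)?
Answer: 3775878444185/348 ≈ 1.0850e+10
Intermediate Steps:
s(d, c) = -1/1740 (s(d, c) = -1/(4*(62 + 373)) = -1/4/435 = -1/4*1/435 = -1/1740)
y = 44350 (y = -5*(141716 - 1*150586) = -5*(141716 - 150586) = -5*(-8870) = 44350)
R = 3775863037529/348 (R = (92142 - 1/1740)*(39965 + 77790) = (160327079/1740)*117755 = 3775863037529/348 ≈ 1.0850e+10)
(R + y) + z(K(-6, 11)) = (3775863037529/348 + 44350) + 13*(-6) = 3775878471329/348 - 78 = 3775878444185/348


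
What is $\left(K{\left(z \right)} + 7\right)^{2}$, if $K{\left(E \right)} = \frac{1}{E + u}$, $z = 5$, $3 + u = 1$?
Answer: $\frac{484}{9} \approx 53.778$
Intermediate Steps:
$u = -2$ ($u = -3 + 1 = -2$)
$K{\left(E \right)} = \frac{1}{-2 + E}$ ($K{\left(E \right)} = \frac{1}{E - 2} = \frac{1}{-2 + E}$)
$\left(K{\left(z \right)} + 7\right)^{2} = \left(\frac{1}{-2 + 5} + 7\right)^{2} = \left(\frac{1}{3} + 7\right)^{2} = \left(\frac{22}{3}\right)^{2} = \frac{484}{9}$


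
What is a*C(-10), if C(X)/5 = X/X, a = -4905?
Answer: -24525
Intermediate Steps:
C(X) = 5 (C(X) = 5*(X/X) = 5*1 = 5)
a*C(-10) = -4905*5 = -24525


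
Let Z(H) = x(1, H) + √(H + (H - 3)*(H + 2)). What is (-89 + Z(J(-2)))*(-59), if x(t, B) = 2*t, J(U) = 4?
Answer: 5133 - 59*√10 ≈ 4946.4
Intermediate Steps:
Z(H) = 2 + √(H + (-3 + H)*(2 + H)) (Z(H) = 2*1 + √(H + (H - 3)*(H + 2)) = 2 + √(H + (-3 + H)*(2 + H)))
(-89 + Z(J(-2)))*(-59) = (-89 + (2 + √(-6 + 4²)))*(-59) = (-89 + (2 + √(-6 + 16)))*(-59) = (-89 + (2 + √10))*(-59) = (-87 + √10)*(-59) = 5133 - 59*√10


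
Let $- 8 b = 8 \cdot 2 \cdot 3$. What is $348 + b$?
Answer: $342$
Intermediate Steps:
$b = -6$ ($b = - \frac{8 \cdot 2 \cdot 3}{8} = - \frac{16 \cdot 3}{8} = \left(- \frac{1}{8}\right) 48 = -6$)
$348 + b = 348 - 6 = 342$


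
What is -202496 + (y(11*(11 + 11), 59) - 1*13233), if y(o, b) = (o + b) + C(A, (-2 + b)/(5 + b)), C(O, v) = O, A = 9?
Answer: -215419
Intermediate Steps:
y(o, b) = 9 + b + o (y(o, b) = (o + b) + 9 = (b + o) + 9 = 9 + b + o)
-202496 + (y(11*(11 + 11), 59) - 1*13233) = -202496 + ((9 + 59 + 11*(11 + 11)) - 1*13233) = -202496 + ((9 + 59 + 11*22) - 13233) = -202496 + ((9 + 59 + 242) - 13233) = -202496 + (310 - 13233) = -202496 - 12923 = -215419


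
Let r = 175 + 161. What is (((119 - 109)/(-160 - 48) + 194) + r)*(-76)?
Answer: -1047185/26 ≈ -40276.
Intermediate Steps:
r = 336
(((119 - 109)/(-160 - 48) + 194) + r)*(-76) = (((119 - 109)/(-160 - 48) + 194) + 336)*(-76) = ((10/(-208) + 194) + 336)*(-76) = ((10*(-1/208) + 194) + 336)*(-76) = ((-5/104 + 194) + 336)*(-76) = (20171/104 + 336)*(-76) = (55115/104)*(-76) = -1047185/26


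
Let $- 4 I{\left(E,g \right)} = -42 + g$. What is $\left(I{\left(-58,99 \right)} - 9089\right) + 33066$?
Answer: $\frac{95851}{4} \approx 23963.0$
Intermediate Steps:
$I{\left(E,g \right)} = \frac{21}{2} - \frac{g}{4}$ ($I{\left(E,g \right)} = - \frac{-42 + g}{4} = \frac{21}{2} - \frac{g}{4}$)
$\left(I{\left(-58,99 \right)} - 9089\right) + 33066 = \left(\left(\frac{21}{2} - \frac{99}{4}\right) - 9089\right) + 33066 = \left(- \frac{57}{4} - 9089\right) + 33066 = - \frac{36413}{4} + 33066 = \frac{95851}{4}$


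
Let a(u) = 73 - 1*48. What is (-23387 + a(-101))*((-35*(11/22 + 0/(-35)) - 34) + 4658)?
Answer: -107617053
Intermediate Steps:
a(u) = 25 (a(u) = 73 - 48 = 25)
(-23387 + a(-101))*((-35*(11/22 + 0/(-35)) - 34) + 4658) = (-23387 + 25)*((-35*(11/22 + 0/(-35)) - 34) + 4658) = -23362*((-35*(11*(1/22) + 0*(-1/35)) - 34) + 4658) = -23362*((-35*(½ + 0) - 34) + 4658) = -23362*((-35*½ - 34) + 4658) = -23362*((-35/2 - 34) + 4658) = -23362*(-103/2 + 4658) = -23362*9213/2 = -107617053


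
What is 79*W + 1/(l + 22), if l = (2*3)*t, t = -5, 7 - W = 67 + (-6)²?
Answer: -60673/8 ≈ -7584.1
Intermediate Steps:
W = -96 (W = 7 - (67 + (-6)²) = 7 - (67 + 36) = 7 - 1*103 = 7 - 103 = -96)
l = -30 (l = (2*3)*(-5) = 6*(-5) = -30)
79*W + 1/(l + 22) = 79*(-96) + 1/(-30 + 22) = -7584 + 1/(-8) = -7584 - ⅛ = -60673/8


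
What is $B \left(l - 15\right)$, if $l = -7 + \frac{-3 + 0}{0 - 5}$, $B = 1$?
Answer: $- \frac{107}{5} \approx -21.4$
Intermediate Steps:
$l = - \frac{32}{5}$ ($l = -7 - \frac{3}{-5} = -7 - - \frac{3}{5} = -7 + \frac{3}{5} = - \frac{32}{5} \approx -6.4$)
$B \left(l - 15\right) = 1 \left(- \frac{32}{5} - 15\right) = 1 \left(- \frac{107}{5}\right) = - \frac{107}{5}$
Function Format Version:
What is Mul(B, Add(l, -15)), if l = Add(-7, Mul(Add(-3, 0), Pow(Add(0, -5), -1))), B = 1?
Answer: Rational(-107, 5) ≈ -21.400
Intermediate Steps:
l = Rational(-32, 5) (l = Add(-7, Mul(-3, Pow(-5, -1))) = Add(-7, Mul(-3, Rational(-1, 5))) = Add(-7, Rational(3, 5)) = Rational(-32, 5) ≈ -6.4000)
Mul(B, Add(l, -15)) = Mul(1, Add(Rational(-32, 5), -15)) = Mul(1, Rational(-107, 5)) = Rational(-107, 5)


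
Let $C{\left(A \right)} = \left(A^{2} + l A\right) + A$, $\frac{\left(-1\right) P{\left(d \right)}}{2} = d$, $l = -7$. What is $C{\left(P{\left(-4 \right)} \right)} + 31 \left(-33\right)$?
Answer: $-1007$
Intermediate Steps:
$P{\left(d \right)} = - 2 d$
$C{\left(A \right)} = A^{2} - 6 A$ ($C{\left(A \right)} = \left(A^{2} - 7 A\right) + A = A^{2} - 6 A$)
$C{\left(P{\left(-4 \right)} \right)} + 31 \left(-33\right) = \left(-2\right) \left(-4\right) \left(-6 - -8\right) + 31 \left(-33\right) = 8 \left(-6 + 8\right) - 1023 = 8 \cdot 2 - 1023 = 16 - 1023 = -1007$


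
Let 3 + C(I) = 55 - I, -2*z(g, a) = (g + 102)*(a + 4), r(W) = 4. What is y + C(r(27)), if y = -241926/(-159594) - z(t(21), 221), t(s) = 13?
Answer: 690883271/53198 ≈ 12987.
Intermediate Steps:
z(g, a) = -(4 + a)*(102 + g)/2 (z(g, a) = -(g + 102)*(a + 4)/2 = -(102 + g)*(4 + a)/2 = -(4 + a)*(102 + g)/2)
y = 688329767/53198 (y = -241926/(-159594) - (-204 - 51*221 - 2*13 - ½*221*13) = -241926*(-1/159594) - (-204 - 11271 - 26 - 2873/2) = 40321/26599 - 1*(-25875/2) = 40321/26599 + 25875/2 = 688329767/53198 ≈ 12939.)
C(I) = 52 - I (C(I) = -3 + (55 - I) = 52 - I)
y + C(r(27)) = 688329767/53198 + (52 - 1*4) = 688329767/53198 + (52 - 4) = 688329767/53198 + 48 = 690883271/53198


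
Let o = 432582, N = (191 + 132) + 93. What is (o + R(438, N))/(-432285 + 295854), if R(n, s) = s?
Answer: -432998/136431 ≈ -3.1738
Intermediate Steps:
N = 416 (N = 323 + 93 = 416)
(o + R(438, N))/(-432285 + 295854) = (432582 + 416)/(-432285 + 295854) = 432998/(-136431) = 432998*(-1/136431) = -432998/136431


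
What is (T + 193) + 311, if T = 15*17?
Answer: 759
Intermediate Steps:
T = 255
(T + 193) + 311 = (255 + 193) + 311 = 448 + 311 = 759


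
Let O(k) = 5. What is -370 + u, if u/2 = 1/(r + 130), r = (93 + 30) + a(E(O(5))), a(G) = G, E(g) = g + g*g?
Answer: -104708/283 ≈ -369.99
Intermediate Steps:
E(g) = g + g²
r = 153 (r = (93 + 30) + 5*(1 + 5) = 123 + 5*6 = 123 + 30 = 153)
u = 2/283 (u = 2/(153 + 130) = 2/283 ≈ 0.0070671)
-370 + u = -370 + 2/283 = -104708/283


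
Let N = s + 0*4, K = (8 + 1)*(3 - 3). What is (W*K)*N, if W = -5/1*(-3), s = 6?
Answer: 0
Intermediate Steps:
K = 0 (K = 9*0 = 0)
N = 6 (N = 6 + 0*4 = 6 + 0 = 6)
W = 15 (W = -5*1*(-3) = -5*(-3) = 15)
(W*K)*N = (15*0)*6 = 0*6 = 0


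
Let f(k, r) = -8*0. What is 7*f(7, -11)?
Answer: 0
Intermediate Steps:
f(k, r) = 0
7*f(7, -11) = 7*0 = 0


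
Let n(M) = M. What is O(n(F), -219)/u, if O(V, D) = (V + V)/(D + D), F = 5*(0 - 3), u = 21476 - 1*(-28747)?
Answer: 5/3666279 ≈ 1.3638e-6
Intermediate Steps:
u = 50223 (u = 21476 + 28747 = 50223)
F = -15 (F = 5*(-3) = -15)
O(V, D) = V/D (O(V, D) = (2*V)/((2*D)) = (2*V)*(1/(2*D)) = V/D)
O(n(F), -219)/u = -15/(-219)/50223 = -15*(-1/219)*(1/50223) = (5/73)*(1/50223) = 5/3666279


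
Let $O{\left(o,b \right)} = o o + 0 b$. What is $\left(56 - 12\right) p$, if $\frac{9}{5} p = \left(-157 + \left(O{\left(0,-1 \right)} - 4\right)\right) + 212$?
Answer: $\frac{3740}{3} \approx 1246.7$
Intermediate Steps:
$O{\left(o,b \right)} = o^{2}$ ($O{\left(o,b \right)} = o^{2} + 0 = o^{2}$)
$p = \frac{85}{3}$ ($p = \frac{5 \left(\left(-157 + \left(0^{2} - 4\right)\right) + 212\right)}{9} = \frac{5 \left(\left(-157 + \left(0 - 4\right)\right) + 212\right)}{9} = \frac{5 \left(\left(-157 - 4\right) + 212\right)}{9} = \frac{5 \left(-161 + 212\right)}{9} = \frac{5}{9} \cdot 51 = \frac{85}{3} \approx 28.333$)
$\left(56 - 12\right) p = \left(56 - 12\right) \frac{85}{3} = 44 \cdot \frac{85}{3} = \frac{3740}{3}$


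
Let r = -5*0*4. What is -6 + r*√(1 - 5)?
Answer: -6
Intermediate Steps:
r = 0 (r = 0*4 = 0)
-6 + r*√(1 - 5) = -6 + 0*√(1 - 5) = -6 + 0*√(-4) = -6 + 0*(2*I) = -6 + 0 = -6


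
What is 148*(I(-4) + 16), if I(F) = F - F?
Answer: 2368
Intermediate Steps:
I(F) = 0
148*(I(-4) + 16) = 148*(0 + 16) = 148*16 = 2368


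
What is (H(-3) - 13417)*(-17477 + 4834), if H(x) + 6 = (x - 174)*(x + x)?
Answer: 156280123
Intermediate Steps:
H(x) = -6 + 2*x*(-174 + x) (H(x) = -6 + (x - 174)*(x + x) = -6 + (-174 + x)*(2*x) = -6 + 2*x*(-174 + x))
(H(-3) - 13417)*(-17477 + 4834) = ((-6 - 348*(-3) + 2*(-3)²) - 13417)*(-17477 + 4834) = ((-6 + 1044 + 2*9) - 13417)*(-12643) = ((-6 + 1044 + 18) - 13417)*(-12643) = (1056 - 13417)*(-12643) = -12361*(-12643) = 156280123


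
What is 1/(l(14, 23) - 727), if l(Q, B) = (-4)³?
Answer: -1/791 ≈ -0.0012642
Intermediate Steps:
l(Q, B) = -64
1/(l(14, 23) - 727) = 1/(-64 - 727) = 1/(-791) = -1/791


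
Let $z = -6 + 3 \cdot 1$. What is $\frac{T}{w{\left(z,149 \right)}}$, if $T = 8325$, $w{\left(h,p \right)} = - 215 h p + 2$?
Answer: $\frac{8325}{96107} \approx 0.086622$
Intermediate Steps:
$z = -3$ ($z = -6 + 3 = -3$)
$w{\left(h,p \right)} = 2 - 215 h p$ ($w{\left(h,p \right)} = - 215 h p + 2 = 2 - 215 h p$)
$\frac{T}{w{\left(z,149 \right)}} = \frac{8325}{2 - \left(-645\right) 149} = \frac{8325}{2 + 96105} = \frac{8325}{96107}$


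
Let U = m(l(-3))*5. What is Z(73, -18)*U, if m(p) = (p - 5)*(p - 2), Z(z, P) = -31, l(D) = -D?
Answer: 310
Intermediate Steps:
m(p) = (-5 + p)*(-2 + p)
U = -10 (U = (10 + (-1*(-3))² - (-7)*(-3))*5 = (10 + 3² - 7*3)*5 = (10 + 9 - 21)*5 = -2*5 = -10)
Z(73, -18)*U = -31*(-10) = 310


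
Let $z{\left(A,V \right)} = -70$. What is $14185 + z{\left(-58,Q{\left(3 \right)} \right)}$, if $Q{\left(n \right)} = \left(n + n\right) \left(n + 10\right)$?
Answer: $14115$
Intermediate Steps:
$Q{\left(n \right)} = 2 n \left(10 + n\right)$
$14185 + z{\left(-58,Q{\left(3 \right)} \right)} = 14185 - 70 = 14115$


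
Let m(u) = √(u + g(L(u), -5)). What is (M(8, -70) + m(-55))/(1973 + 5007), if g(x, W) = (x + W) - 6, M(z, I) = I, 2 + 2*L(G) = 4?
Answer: -7/698 + I*√65/6980 ≈ -0.010029 + 0.0011551*I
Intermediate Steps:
L(G) = 1 (L(G) = -1 + (½)*4 = -1 + 2 = 1)
g(x, W) = -6 + W + x (g(x, W) = (W + x) - 6 = -6 + W + x)
m(u) = √(-10 + u) (m(u) = √(u + (-6 - 5 + 1)) = √(u - 10) = √(-10 + u))
(M(8, -70) + m(-55))/(1973 + 5007) = (-70 + √(-10 - 55))/(1973 + 5007) = (-70 + √(-65))/6980 = (-70 + I*√65)*(1/6980) = -7/698 + I*√65/6980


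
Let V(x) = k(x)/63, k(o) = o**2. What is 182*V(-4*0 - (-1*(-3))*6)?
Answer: 936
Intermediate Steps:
V(x) = x**2/63
182*V(-4*0 - (-1*(-3))*6) = 182*((-4*0 - (-1*(-3))*6)**2/63) = 182*((0 - 3*6)**2/63) = 182*((0 - 1*18)**2/63) = 182*((0 - 18)**2/63) = 182*((1/63)*(-18)**2) = 182*((1/63)*324) = 182*(36/7) = 936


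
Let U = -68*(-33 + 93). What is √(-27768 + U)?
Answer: 2*I*√7962 ≈ 178.46*I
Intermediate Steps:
U = -4080 (U = -68*60 = -4080)
√(-27768 + U) = √(-27768 - 4080) = √(-31848) = 2*I*√7962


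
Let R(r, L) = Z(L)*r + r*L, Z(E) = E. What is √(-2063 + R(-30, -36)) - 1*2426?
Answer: -2426 + √97 ≈ -2416.2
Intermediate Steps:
R(r, L) = 2*L*r (R(r, L) = L*r + r*L = L*r + L*r = 2*L*r)
√(-2063 + R(-30, -36)) - 1*2426 = √(-2063 + 2*(-36)*(-30)) - 1*2426 = √(-2063 + 2160) - 2426 = √97 - 2426 = -2426 + √97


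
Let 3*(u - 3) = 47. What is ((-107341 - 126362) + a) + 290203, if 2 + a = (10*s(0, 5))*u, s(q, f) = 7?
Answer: 173414/3 ≈ 57805.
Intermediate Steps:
u = 56/3 (u = 3 + (⅓)*47 = 3 + 47/3 = 56/3 ≈ 18.667)
a = 3914/3 (a = -2 + (10*7)*(56/3) = -2 + 70*(56/3) = -2 + 3920/3 = 3914/3 ≈ 1304.7)
((-107341 - 126362) + a) + 290203 = ((-107341 - 126362) + 3914/3) + 290203 = (-233703 + 3914/3) + 290203 = -697195/3 + 290203 = 173414/3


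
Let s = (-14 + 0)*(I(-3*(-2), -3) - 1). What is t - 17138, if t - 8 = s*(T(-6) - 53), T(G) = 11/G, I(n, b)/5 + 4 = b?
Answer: -44766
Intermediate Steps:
I(n, b) = -20 + 5*b
s = 504 (s = (-14 + 0)*((-20 + 5*(-3)) - 1) = -14*((-20 - 15) - 1) = -14*(-35 - 1) = -14*(-36) = 504)
t = -27628 (t = 8 + 504*(11/(-6) - 53) = 8 + 504*(11*(-⅙) - 53) = 8 + 504*(-11/6 - 53) = 8 + 504*(-329/6) = 8 - 27636 = -27628)
t - 17138 = -27628 - 17138 = -44766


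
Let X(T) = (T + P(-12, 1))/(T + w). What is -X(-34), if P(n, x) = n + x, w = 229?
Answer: 3/13 ≈ 0.23077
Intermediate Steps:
X(T) = (-11 + T)/(229 + T) (X(T) = (T + (-12 + 1))/(T + 229) = (T - 11)/(229 + T) = (-11 + T)/(229 + T))
-X(-34) = -(-11 - 34)/(229 - 34) = -(-45)/195 = -1*(-3/13) = 3/13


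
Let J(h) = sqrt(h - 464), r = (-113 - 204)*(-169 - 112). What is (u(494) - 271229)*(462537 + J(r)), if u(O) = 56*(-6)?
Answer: -125608860405 - 271565*sqrt(88613) ≈ -1.2569e+11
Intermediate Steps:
r = 89077 (r = -317*(-281) = 89077)
J(h) = sqrt(-464 + h)
u(O) = -336
(u(494) - 271229)*(462537 + J(r)) = (-336 - 271229)*(462537 + sqrt(-464 + 89077)) = -271565*(462537 + sqrt(88613)) = -125608860405 - 271565*sqrt(88613)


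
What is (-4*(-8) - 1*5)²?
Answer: 729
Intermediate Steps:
(-4*(-8) - 1*5)² = (32 - 5)² = 27² = 729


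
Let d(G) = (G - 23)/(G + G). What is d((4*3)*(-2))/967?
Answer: 47/46416 ≈ 0.0010126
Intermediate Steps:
d(G) = (-23 + G)/(2*G) (d(G) = (-23 + G)/((2*G)) = (-23 + G)*(1/(2*G)) = (-23 + G)/(2*G))
d((4*3)*(-2))/967 = ((-23 + (4*3)*(-2))/(2*(((4*3)*(-2)))))/967 = ((-23 + 12*(-2))/(2*((12*(-2)))))*(1/967) = ((½)*(-23 - 24)/(-24))*(1/967) = ((½)*(-1/24)*(-47))*(1/967) = (47/48)*(1/967) = 47/46416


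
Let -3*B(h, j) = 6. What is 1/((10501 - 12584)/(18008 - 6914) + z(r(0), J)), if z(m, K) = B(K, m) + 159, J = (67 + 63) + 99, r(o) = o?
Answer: 11094/1739675 ≈ 0.0063771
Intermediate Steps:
J = 229 (J = 130 + 99 = 229)
B(h, j) = -2 (B(h, j) = -⅓*6 = -2)
z(m, K) = 157 (z(m, K) = -2 + 159 = 157)
1/((10501 - 12584)/(18008 - 6914) + z(r(0), J)) = 1/((10501 - 12584)/(18008 - 6914) + 157) = 1/(-2083/11094 + 157) = 1/(1739675/11094) = 11094/1739675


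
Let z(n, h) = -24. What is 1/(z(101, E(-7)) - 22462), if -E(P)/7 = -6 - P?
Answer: -1/22486 ≈ -4.4472e-5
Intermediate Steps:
E(P) = 42 + 7*P (E(P) = -7*(-6 - P) = 42 + 7*P)
1/(z(101, E(-7)) - 22462) = 1/(-24 - 22462) = 1/(-22486) = -1/22486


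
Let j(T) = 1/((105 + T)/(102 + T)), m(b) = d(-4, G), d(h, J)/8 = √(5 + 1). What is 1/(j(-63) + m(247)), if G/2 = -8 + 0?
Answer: -182/75095 + 1568*√6/75095 ≈ 0.048722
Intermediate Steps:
G = -16 (G = 2*(-8 + 0) = 2*(-8) = -16)
d(h, J) = 8*√6 (d(h, J) = 8*√(5 + 1) = 8*√6)
m(b) = 8*√6
j(T) = (102 + T)/(105 + T) (j(T) = 1/((105 + T)/(102 + T)) = (102 + T)/(105 + T))
1/(j(-63) + m(247)) = 1/((102 - 63)/(105 - 63) + 8*√6) = 1/(39/42 + 8*√6) = 1/((1/42)*39 + 8*√6) = 1/(13/14 + 8*√6)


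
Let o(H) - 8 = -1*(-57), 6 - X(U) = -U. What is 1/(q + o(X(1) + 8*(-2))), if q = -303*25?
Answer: -1/7510 ≈ -0.00013316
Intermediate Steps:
X(U) = 6 + U (X(U) = 6 - (-1)*U = 6 + U)
o(H) = 65 (o(H) = 8 - 1*(-57) = 8 + 57 = 65)
q = -7575
1/(q + o(X(1) + 8*(-2))) = 1/(-7575 + 65) = 1/(-7510) = -1/7510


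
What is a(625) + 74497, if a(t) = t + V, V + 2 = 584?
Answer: 75704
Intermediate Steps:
V = 582 (V = -2 + 584 = 582)
a(t) = 582 + t (a(t) = t + 582 = 582 + t)
a(625) + 74497 = (582 + 625) + 74497 = 1207 + 74497 = 75704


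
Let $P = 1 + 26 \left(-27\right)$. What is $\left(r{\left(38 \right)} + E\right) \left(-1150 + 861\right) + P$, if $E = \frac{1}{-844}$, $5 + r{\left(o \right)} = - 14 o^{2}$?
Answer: $\frac{4931634081}{844} \approx 5.8432 \cdot 10^{6}$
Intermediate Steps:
$r{\left(o \right)} = -5 - 14 o^{2}$
$E = - \frac{1}{844} \approx -0.0011848$
$P = -701$ ($P = 1 - 702 = -701$)
$\left(r{\left(38 \right)} + E\right) \left(-1150 + 861\right) + P = \left(\left(-5 - 14 \cdot 38^{2}\right) - \frac{1}{844}\right) \left(-1150 + 861\right) - 701 = \left(\left(-5 - 20216\right) - \frac{1}{844}\right) \left(-289\right) - 701 = \left(-20221 - \frac{1}{844}\right) \left(-289\right) - 701 = \left(- \frac{17066525}{844}\right) \left(-289\right) - 701 = \frac{4932225725}{844} - 701 = \frac{4931634081}{844}$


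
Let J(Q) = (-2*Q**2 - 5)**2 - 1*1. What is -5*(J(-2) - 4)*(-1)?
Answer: 820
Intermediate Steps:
J(Q) = -1 + (-5 - 2*Q**2)**2 (J(Q) = (-5 - 2*Q**2)**2 - 1 = -1 + (-5 - 2*Q**2)**2)
-5*(J(-2) - 4)*(-1) = -5*((-1 + (5 + 2*(-2)**2)**2) - 4)*(-1) = -5*((-1 + (5 + 2*4)**2) - 4)*(-1) = -5*((-1 + (5 + 8)**2) - 4)*(-1) = -5*((-1 + 13**2) - 4)*(-1) = -5*((-1 + 169) - 4)*(-1) = -5*(168 - 4)*(-1) = -5*164*(-1) = -820*(-1) = 820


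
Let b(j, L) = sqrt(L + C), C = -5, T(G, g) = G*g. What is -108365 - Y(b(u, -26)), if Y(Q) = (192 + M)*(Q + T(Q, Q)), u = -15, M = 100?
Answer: -99313 - 292*I*sqrt(31) ≈ -99313.0 - 1625.8*I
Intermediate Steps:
b(j, L) = sqrt(-5 + L) (b(j, L) = sqrt(L - 5) = sqrt(-5 + L))
Y(Q) = 292*Q + 292*Q**2 (Y(Q) = (192 + 100)*(Q + Q*Q) = 292*(Q + Q**2) = 292*Q + 292*Q**2)
-108365 - Y(b(u, -26)) = -108365 - 292*sqrt(-5 - 26)*(1 + sqrt(-5 - 26)) = -108365 - 292*sqrt(-31)*(1 + sqrt(-31)) = -108365 - 292*I*sqrt(31)*(1 + I*sqrt(31))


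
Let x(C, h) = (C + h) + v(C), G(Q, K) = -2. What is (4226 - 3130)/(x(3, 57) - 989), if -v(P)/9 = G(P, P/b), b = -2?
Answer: -1096/911 ≈ -1.2031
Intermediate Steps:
v(P) = 18 (v(P) = -9*(-2) = 18)
x(C, h) = 18 + C + h (x(C, h) = (C + h) + 18 = 18 + C + h)
(4226 - 3130)/(x(3, 57) - 989) = (4226 - 3130)/((18 + 3 + 57) - 989) = 1096/(78 - 989) = 1096/(-911) = 1096*(-1/911) = -1096/911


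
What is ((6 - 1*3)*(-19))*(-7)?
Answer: 399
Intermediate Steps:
((6 - 1*3)*(-19))*(-7) = ((6 - 3)*(-19))*(-7) = (3*(-19))*(-7) = -57*(-7) = 399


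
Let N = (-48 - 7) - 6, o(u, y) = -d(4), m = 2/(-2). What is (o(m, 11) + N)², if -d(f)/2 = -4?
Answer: 4761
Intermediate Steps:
d(f) = 8 (d(f) = -2*(-4) = 8)
m = -1 (m = 2*(-½) = -1)
o(u, y) = -8 (o(u, y) = -1*8 = -8)
N = -61 (N = -55 - 6 = -61)
(o(m, 11) + N)² = (-8 - 61)² = (-69)² = 4761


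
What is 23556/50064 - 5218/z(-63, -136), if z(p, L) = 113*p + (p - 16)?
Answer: 17949585/15015028 ≈ 1.1954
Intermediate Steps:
z(p, L) = -16 + 114*p (z(p, L) = 113*p + (-16 + p) = -16 + 114*p)
23556/50064 - 5218/z(-63, -136) = 23556/50064 - 5218/(-16 + 114*(-63)) = 23556*(1/50064) - 5218/(-16 - 7182) = 1963/4172 - 5218/(-7198) = 1963/4172 - 5218*(-1/7198) = 1963/4172 + 2609/3599 = 17949585/15015028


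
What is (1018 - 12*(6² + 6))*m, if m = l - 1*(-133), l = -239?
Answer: -54484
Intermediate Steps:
m = -106 (m = -239 - 1*(-133) = -239 + 133 = -106)
(1018 - 12*(6² + 6))*m = (1018 - 12*(6² + 6))*(-106) = (1018 - 12*(36 + 6))*(-106) = (1018 - 12*42)*(-106) = (1018 - 504)*(-106) = 514*(-106) = -54484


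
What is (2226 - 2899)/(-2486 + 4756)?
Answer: -673/2270 ≈ -0.29648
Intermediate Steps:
(2226 - 2899)/(-2486 + 4756) = -673/2270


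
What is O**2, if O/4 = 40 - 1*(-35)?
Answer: 90000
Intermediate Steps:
O = 300 (O = 4*(40 - 1*(-35)) = 4*(40 + 35) = 4*75 = 300)
O**2 = 300**2 = 90000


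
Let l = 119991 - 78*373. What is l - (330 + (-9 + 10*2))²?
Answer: -25384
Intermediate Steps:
l = 90897 (l = 119991 - 1*29094 = 119991 - 29094 = 90897)
l - (330 + (-9 + 10*2))² = 90897 - (330 + (-9 + 10*2))² = 90897 - (330 + (-9 + 20))² = 90897 - (330 + 11)² = 90897 - 1*341² = 90897 - 1*116281 = 90897 - 116281 = -25384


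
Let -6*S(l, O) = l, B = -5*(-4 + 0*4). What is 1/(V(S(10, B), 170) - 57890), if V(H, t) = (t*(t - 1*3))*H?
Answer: -3/315620 ≈ -9.5051e-6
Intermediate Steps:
B = 20 (B = -5*(-4 + 0) = -5*(-4) = 20)
S(l, O) = -l/6
V(H, t) = H*t*(-3 + t) (V(H, t) = (t*(t - 3))*H = (t*(-3 + t))*H = H*t*(-3 + t))
1/(V(S(10, B), 170) - 57890) = 1/(-⅙*10*170*(-3 + 170) - 57890) = 1/(-5/3*170*167 - 57890) = 1/(-141950/3 - 57890) = 1/(-315620/3) = -3/315620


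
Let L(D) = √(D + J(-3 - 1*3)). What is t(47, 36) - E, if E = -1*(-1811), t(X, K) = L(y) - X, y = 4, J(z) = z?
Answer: -1858 + I*√2 ≈ -1858.0 + 1.4142*I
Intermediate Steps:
L(D) = √(-6 + D) (L(D) = √(D + (-3 - 1*3)) = √(D + (-3 - 3)) = √(D - 6) = √(-6 + D))
t(X, K) = -X + I*√2 (t(X, K) = √(-6 + 4) - X = √(-2) - X = I*√2 - X = -X + I*√2)
E = 1811
t(47, 36) - E = (-1*47 + I*√2) - 1*1811 = (-47 + I*√2) - 1811 = -1858 + I*√2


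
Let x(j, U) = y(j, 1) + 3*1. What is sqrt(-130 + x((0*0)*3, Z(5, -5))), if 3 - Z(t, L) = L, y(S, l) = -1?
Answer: 8*I*sqrt(2) ≈ 11.314*I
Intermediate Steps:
Z(t, L) = 3 - L
x(j, U) = 2 (x(j, U) = -1 + 3*1 = -1 + 3 = 2)
sqrt(-130 + x((0*0)*3, Z(5, -5))) = sqrt(-130 + 2) = sqrt(-128) = 8*I*sqrt(2)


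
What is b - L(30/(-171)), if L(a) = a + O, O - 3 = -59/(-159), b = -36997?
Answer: -37259197/1007 ≈ -37000.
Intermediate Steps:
O = 536/159 (O = 3 - 59/(-159) = 3 - 59*(-1/159) = 3 + 59/159 = 536/159 ≈ 3.3711)
L(a) = 536/159 + a (L(a) = a + 536/159 = 536/159 + a)
b - L(30/(-171)) = -36997 - (536/159 + 30/(-171)) = -36997 - (536/159 + 30*(-1/171)) = -36997 - (536/159 - 10/57) = -36997 - 1*3218/1007 = -36997 - 3218/1007 = -37259197/1007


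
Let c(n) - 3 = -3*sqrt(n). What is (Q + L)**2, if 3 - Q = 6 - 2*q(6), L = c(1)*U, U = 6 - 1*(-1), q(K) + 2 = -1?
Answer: 81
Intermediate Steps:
q(K) = -3 (q(K) = -2 - 1 = -3)
c(n) = 3 - 3*sqrt(n)
U = 7 (U = 6 + 1 = 7)
L = 0 (L = (3 - 3*sqrt(1))*7 = (3 - 3*1)*7 = (3 - 3)*7 = 0*7 = 0)
Q = -9 (Q = 3 - (6 - 2*(-3)) = 3 - (6 + 6) = 3 - 1*12 = 3 - 12 = -9)
(Q + L)**2 = (-9 + 0)**2 = (-9)**2 = 81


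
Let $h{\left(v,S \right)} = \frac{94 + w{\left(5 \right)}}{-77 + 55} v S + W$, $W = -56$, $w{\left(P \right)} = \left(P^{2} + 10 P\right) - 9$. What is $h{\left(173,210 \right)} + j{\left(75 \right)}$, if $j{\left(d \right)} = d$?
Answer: $- \frac{2906191}{11} \approx -2.642 \cdot 10^{5}$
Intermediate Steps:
$w{\left(P \right)} = -9 + P^{2} + 10 P$
$h{\left(v,S \right)} = -56 - \frac{80 S v}{11}$ ($h{\left(v,S \right)} = \frac{94 + \left(-9 + 5^{2} + 10 \cdot 5\right)}{-77 + 55} v S - 56 = \frac{94 + \left(-9 + 25 + 50\right)}{-22} v S - 56 = \left(94 + 66\right) \left(- \frac{1}{22}\right) v S - 56 = 160 \left(- \frac{1}{22}\right) v S - 56 = - \frac{80 v}{11} S - 56 = - \frac{80 S v}{11} - 56 = -56 - \frac{80 S v}{11}$)
$h{\left(173,210 \right)} + j{\left(75 \right)} = \left(-56 - \frac{16800}{11} \cdot 173\right) + 75 = \left(-56 - \frac{2906400}{11}\right) + 75 = - \frac{2907016}{11} + 75 = - \frac{2906191}{11}$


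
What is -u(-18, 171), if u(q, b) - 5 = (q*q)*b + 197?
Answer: -55606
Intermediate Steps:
u(q, b) = 202 + b*q² (u(q, b) = 5 + ((q*q)*b + 197) = 5 + (q²*b + 197) = 5 + (b*q² + 197) = 5 + (197 + b*q²) = 202 + b*q²)
-u(-18, 171) = -(202 + 171*(-18)²) = -(202 + 171*324) = -(202 + 55404) = -1*55606 = -55606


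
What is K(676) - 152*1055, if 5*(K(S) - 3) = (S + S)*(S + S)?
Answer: 1026119/5 ≈ 2.0522e+5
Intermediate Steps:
K(S) = 3 + 4*S²/5 (K(S) = 3 + ((S + S)*(S + S))/5 = 3 + ((2*S)*(2*S))/5 = 3 + (4*S²)/5 = 3 + 4*S²/5)
K(676) - 152*1055 = (3 + (⅘)*676²) - 152*1055 = (3 + (⅘)*456976) - 160360 = (3 + 1827904/5) - 160360 = 1827919/5 - 160360 = 1026119/5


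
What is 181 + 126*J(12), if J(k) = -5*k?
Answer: -7379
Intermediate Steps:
181 + 126*J(12) = 181 + 126*(-5*12) = 181 + 126*(-60) = 181 - 7560 = -7379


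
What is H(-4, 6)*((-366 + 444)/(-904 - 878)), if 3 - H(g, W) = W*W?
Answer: 13/9 ≈ 1.4444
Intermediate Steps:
H(g, W) = 3 - W² (H(g, W) = 3 - W*W = 3 - W²)
H(-4, 6)*((-366 + 444)/(-904 - 878)) = (3 - 1*6²)*((-366 + 444)/(-904 - 878)) = (3 - 1*36)*(78/(-1782)) = (3 - 36)*(78*(-1/1782)) = -33*(-13/297) = 13/9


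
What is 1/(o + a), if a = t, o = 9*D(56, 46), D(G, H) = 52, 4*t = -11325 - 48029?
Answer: -2/28741 ≈ -6.9587e-5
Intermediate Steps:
t = -29677/2 (t = (-11325 - 48029)/4 = (¼)*(-59354) = -29677/2 ≈ -14839.)
o = 468 (o = 9*52 = 468)
a = -29677/2 ≈ -14839.
1/(o + a) = 1/(468 - 29677/2) = 1/(-28741/2) = -2/28741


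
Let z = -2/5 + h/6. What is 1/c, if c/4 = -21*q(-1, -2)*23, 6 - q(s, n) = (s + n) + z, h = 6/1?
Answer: -5/81144 ≈ -6.1619e-5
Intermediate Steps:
h = 6 (h = 6*1 = 6)
z = 3/5 (z = -2/5 + 6/6 = -2*1/5 + 6*(1/6) = -2/5 + 1 = 3/5 ≈ 0.60000)
q(s, n) = 27/5 - n - s (q(s, n) = 6 - ((s + n) + 3/5) = 6 - ((n + s) + 3/5) = 6 - (3/5 + n + s) = 6 + (-3/5 - n - s) = 27/5 - n - s)
c = -81144/5 (c = 4*(-21*(27/5 - 1*(-2) - 1*(-1))*23) = 4*(-21*(27/5 + 2 + 1)*23) = 4*(-21*42/5*23) = 4*(-882/5*23) = 4*(-20286/5) = -81144/5 ≈ -16229.)
1/c = 1/(-81144/5) = -5/81144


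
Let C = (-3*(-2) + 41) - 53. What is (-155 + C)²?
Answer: 25921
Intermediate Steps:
C = -6 (C = (6 + 41) - 53 = 47 - 53 = -6)
(-155 + C)² = (-155 - 6)² = (-161)² = 25921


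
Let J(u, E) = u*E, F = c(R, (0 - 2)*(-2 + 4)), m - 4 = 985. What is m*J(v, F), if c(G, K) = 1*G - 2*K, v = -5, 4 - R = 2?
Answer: -49450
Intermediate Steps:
m = 989 (m = 4 + 985 = 989)
R = 2 (R = 4 - 1*2 = 4 - 2 = 2)
c(G, K) = G - 2*K
F = 10 (F = 2 - 2*(0 - 2)*(-2 + 4) = 2 - (-4)*2 = 2 - 2*(-4) = 2 + 8 = 10)
J(u, E) = E*u
m*J(v, F) = 989*(10*(-5)) = 989*(-50) = -49450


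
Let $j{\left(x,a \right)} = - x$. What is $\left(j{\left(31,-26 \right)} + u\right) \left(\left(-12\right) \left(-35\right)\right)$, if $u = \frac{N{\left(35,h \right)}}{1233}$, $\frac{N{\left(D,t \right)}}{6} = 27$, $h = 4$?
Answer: $- \frac{1776180}{137} \approx -12965.0$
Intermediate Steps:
$N{\left(D,t \right)} = 162$ ($N{\left(D,t \right)} = 6 \cdot 27 = 162$)
$u = \frac{18}{137}$ ($u = \frac{162}{1233} = 162 \cdot \frac{1}{1233} = \frac{18}{137} \approx 0.13139$)
$\left(j{\left(31,-26 \right)} + u\right) \left(\left(-12\right) \left(-35\right)\right) = \left(\left(-1\right) 31 + \frac{18}{137}\right) \left(\left(-12\right) \left(-35\right)\right) = \left(-31 + \frac{18}{137}\right) 420 = \left(- \frac{4229}{137}\right) 420 = - \frac{1776180}{137}$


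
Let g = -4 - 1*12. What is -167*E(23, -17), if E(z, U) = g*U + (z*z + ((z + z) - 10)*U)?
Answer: -31563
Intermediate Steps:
g = -16 (g = -4 - 12 = -16)
E(z, U) = z² - 16*U + U*(-10 + 2*z) (E(z, U) = -16*U + (z*z + ((z + z) - 10)*U) = -16*U + (z² + (2*z - 10)*U) = -16*U + (z² + (-10 + 2*z)*U) = -16*U + (z² + U*(-10 + 2*z)) = z² - 16*U + U*(-10 + 2*z))
-167*E(23, -17) = -167*(23² - 26*(-17) + 2*(-17)*23) = -167*(529 + 442 - 782) = -167*189 = -31563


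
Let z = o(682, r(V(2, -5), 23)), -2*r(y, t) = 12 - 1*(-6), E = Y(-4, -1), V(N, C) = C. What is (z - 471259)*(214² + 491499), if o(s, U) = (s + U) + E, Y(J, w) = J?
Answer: -252845654050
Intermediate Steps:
E = -4
r(y, t) = -9 (r(y, t) = -(12 - 1*(-6))/2 = -(12 + 6)/2 = -½*18 = -9)
o(s, U) = -4 + U + s (o(s, U) = (s + U) - 4 = (U + s) - 4 = -4 + U + s)
z = 669 (z = -4 - 9 + 682 = 669)
(z - 471259)*(214² + 491499) = (669 - 471259)*(214² + 491499) = -470590*(45796 + 491499) = -470590*537295 = -252845654050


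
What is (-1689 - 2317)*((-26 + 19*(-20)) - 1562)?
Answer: 7883808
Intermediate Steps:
(-1689 - 2317)*((-26 + 19*(-20)) - 1562) = -4006*((-26 - 380) - 1562) = -4006*(-406 - 1562) = -4006*(-1968) = 7883808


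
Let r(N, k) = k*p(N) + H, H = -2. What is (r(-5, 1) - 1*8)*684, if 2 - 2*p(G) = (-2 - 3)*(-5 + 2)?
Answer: -11286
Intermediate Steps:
p(G) = -13/2 (p(G) = 1 - (-2 - 3)*(-5 + 2)/2 = 1 - (-5)*(-3)/2 = 1 - ½*15 = 1 - 15/2 = -13/2)
r(N, k) = -2 - 13*k/2 (r(N, k) = k*(-13/2) - 2 = -13*k/2 - 2 = -2 - 13*k/2)
(r(-5, 1) - 1*8)*684 = ((-2 - 13/2*1) - 1*8)*684 = ((-2 - 13/2) - 8)*684 = (-17/2 - 8)*684 = -33/2*684 = -11286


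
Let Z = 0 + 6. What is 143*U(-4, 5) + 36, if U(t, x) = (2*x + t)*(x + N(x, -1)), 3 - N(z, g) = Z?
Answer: 1752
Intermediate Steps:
Z = 6
N(z, g) = -3 (N(z, g) = 3 - 1*6 = 3 - 6 = -3)
U(t, x) = (-3 + x)*(t + 2*x) (U(t, x) = (2*x + t)*(x - 3) = (t + 2*x)*(-3 + x) = (-3 + x)*(t + 2*x))
143*U(-4, 5) + 36 = 143*(-6*5 - 3*(-4) + 2*5² - 4*5) + 36 = 143*(-30 + 12 + 2*25 - 20) + 36 = 143*(-30 + 12 + 50 - 20) + 36 = 143*12 + 36 = 1716 + 36 = 1752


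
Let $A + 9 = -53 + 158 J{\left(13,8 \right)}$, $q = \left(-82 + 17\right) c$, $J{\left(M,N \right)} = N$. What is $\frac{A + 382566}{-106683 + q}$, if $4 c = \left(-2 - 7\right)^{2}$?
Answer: $- \frac{1535072}{431997} \approx -3.5534$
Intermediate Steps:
$c = \frac{81}{4}$ ($c = \frac{\left(-2 - 7\right)^{2}}{4} = \frac{\left(-9\right)^{2}}{4} = \frac{1}{4} \cdot 81 = \frac{81}{4} \approx 20.25$)
$q = - \frac{5265}{4}$ ($q = \left(-82 + 17\right) \frac{81}{4} = \left(-65\right) \frac{81}{4} = - \frac{5265}{4} \approx -1316.3$)
$A = 1202$ ($A = -9 + \left(-53 + 158 \cdot 8\right) = -9 + \left(-53 + 1264\right) = -9 + 1211 = 1202$)
$\frac{A + 382566}{-106683 + q} = \frac{1202 + 382566}{-106683 - \frac{5265}{4}} = \frac{383768}{- \frac{431997}{4}} = 383768 \left(- \frac{4}{431997}\right) = - \frac{1535072}{431997}$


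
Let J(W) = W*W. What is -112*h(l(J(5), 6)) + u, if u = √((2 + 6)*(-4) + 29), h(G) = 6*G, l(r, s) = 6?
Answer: -4032 + I*√3 ≈ -4032.0 + 1.732*I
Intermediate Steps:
J(W) = W²
u = I*√3 (u = √(8*(-4) + 29) = √(-32 + 29) = √(-3) = I*√3 ≈ 1.732*I)
-112*h(l(J(5), 6)) + u = -672*6 + I*√3 = -112*36 + I*√3 = -4032 + I*√3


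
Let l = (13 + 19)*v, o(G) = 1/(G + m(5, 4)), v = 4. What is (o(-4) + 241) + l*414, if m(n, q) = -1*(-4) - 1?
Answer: 53232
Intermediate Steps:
m(n, q) = 3 (m(n, q) = 4 - 1 = 3)
o(G) = 1/(3 + G) (o(G) = 1/(G + 3) = 1/(3 + G))
l = 128 (l = (13 + 19)*4 = 32*4 = 128)
(o(-4) + 241) + l*414 = (1/(3 - 4) + 241) + 128*414 = (1/(-1) + 241) + 52992 = (-1 + 241) + 52992 = 240 + 52992 = 53232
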